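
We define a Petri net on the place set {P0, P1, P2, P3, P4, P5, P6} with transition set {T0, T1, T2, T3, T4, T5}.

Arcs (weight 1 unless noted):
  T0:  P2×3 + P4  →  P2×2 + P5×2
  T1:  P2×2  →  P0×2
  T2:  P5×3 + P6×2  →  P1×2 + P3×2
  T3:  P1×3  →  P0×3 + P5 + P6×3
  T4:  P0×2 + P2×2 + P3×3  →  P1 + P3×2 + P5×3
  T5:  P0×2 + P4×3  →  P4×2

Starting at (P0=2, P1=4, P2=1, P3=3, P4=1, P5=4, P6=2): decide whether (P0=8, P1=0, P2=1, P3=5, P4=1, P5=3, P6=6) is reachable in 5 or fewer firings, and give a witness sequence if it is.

step 1: fire T2:  (P0=2, P1=4, P2=1, P3=3, P4=1, P5=4, P6=2) → (P0=2, P1=6, P2=1, P3=5, P4=1, P5=1, P6=0)
step 2: fire T3:  (P0=2, P1=6, P2=1, P3=5, P4=1, P5=1, P6=0) → (P0=5, P1=3, P2=1, P3=5, P4=1, P5=2, P6=3)
step 3: fire T3:  (P0=5, P1=3, P2=1, P3=5, P4=1, P5=2, P6=3) → (P0=8, P1=0, P2=1, P3=5, P4=1, P5=3, P6=6)

YES — reachable via ⟨T2, T3, T3⟩ (3 firings)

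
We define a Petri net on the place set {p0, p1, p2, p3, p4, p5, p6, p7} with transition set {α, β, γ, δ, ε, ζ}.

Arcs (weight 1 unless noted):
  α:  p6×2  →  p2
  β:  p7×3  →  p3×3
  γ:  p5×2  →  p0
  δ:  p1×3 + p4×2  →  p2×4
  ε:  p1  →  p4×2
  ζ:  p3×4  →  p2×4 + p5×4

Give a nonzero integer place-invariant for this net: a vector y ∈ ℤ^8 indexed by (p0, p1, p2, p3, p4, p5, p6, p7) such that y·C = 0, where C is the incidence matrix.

y = (p0:4, p1:-2, p2:-2, p3:0, p4:-1, p5:2, p6:-1, p7:0)

Incidence matrix C (rows=places, cols=transitions):
        α    β    γ    δ    ε    ζ
   p0   0    0    1    0    0    0
   p1   0    0    0   -3   -1    0
   p2   1    0    0    4    0    4
   p3   0    3    0    0    0   -4
   p4   0    0    0   -2    2    0
   p5   0    0   -2    0    0    4
   p6  -2    0    0    0    0    0
   p7   0   -3    0    0    0    0

Candidate y = [4, -2, -2, 0, -1, 2, -1, 0]; check y·C column-wise:
  col α: 4·0 + -2·0 + -2·1 + -1·0 + 2·0 + -1·-2 = 0
  col β: 4·0 + -2·0 + -2·0 + 0·3 + -1·0 + 2·0 + -1·0 + 0·-3 = 0
  col γ: 4·1 + -2·0 + -2·0 + -1·0 + 2·-2 + -1·0 = 0
  col δ: 4·0 + -2·-3 + -2·4 + -1·-2 + 2·0 + -1·0 = 0
  col ε: 4·0 + -2·-1 + -2·0 + -1·2 + 2·0 + -1·0 = 0
  col ζ: 4·0 + -2·0 + -2·4 + 0·-4 + -1·0 + 2·4 + -1·0 = 0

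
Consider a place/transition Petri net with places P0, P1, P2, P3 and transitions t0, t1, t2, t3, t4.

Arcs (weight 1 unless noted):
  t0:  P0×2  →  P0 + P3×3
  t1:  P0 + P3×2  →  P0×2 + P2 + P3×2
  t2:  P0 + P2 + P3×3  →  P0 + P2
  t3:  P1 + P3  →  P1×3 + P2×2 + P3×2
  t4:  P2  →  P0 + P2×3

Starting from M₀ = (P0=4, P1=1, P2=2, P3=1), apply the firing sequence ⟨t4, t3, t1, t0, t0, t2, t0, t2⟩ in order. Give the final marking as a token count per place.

(P0=3, P1=3, P2=7, P3=5)

step 1: fire t4:  (P0=4, P1=1, P2=2, P3=1) → (P0=5, P1=1, P2=4, P3=1)
step 2: fire t3:  (P0=5, P1=1, P2=4, P3=1) → (P0=5, P1=3, P2=6, P3=2)
step 3: fire t1:  (P0=5, P1=3, P2=6, P3=2) → (P0=6, P1=3, P2=7, P3=2)
step 4: fire t0:  (P0=6, P1=3, P2=7, P3=2) → (P0=5, P1=3, P2=7, P3=5)
step 5: fire t0:  (P0=5, P1=3, P2=7, P3=5) → (P0=4, P1=3, P2=7, P3=8)
step 6: fire t2:  (P0=4, P1=3, P2=7, P3=8) → (P0=4, P1=3, P2=7, P3=5)
step 7: fire t0:  (P0=4, P1=3, P2=7, P3=5) → (P0=3, P1=3, P2=7, P3=8)
step 8: fire t2:  (P0=3, P1=3, P2=7, P3=8) → (P0=3, P1=3, P2=7, P3=5)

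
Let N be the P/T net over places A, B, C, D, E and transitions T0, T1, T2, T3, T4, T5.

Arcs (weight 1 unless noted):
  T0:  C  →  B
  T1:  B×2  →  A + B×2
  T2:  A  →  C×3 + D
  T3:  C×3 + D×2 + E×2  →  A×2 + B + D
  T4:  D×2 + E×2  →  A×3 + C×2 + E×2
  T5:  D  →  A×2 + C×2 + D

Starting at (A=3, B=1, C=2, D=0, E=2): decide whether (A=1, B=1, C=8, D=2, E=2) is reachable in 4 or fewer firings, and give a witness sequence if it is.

YES — reachable via ⟨T2, T2⟩ (2 firings)

step 1: fire T2:  (A=3, B=1, C=2, D=0, E=2) → (A=2, B=1, C=5, D=1, E=2)
step 2: fire T2:  (A=2, B=1, C=5, D=1, E=2) → (A=1, B=1, C=8, D=2, E=2)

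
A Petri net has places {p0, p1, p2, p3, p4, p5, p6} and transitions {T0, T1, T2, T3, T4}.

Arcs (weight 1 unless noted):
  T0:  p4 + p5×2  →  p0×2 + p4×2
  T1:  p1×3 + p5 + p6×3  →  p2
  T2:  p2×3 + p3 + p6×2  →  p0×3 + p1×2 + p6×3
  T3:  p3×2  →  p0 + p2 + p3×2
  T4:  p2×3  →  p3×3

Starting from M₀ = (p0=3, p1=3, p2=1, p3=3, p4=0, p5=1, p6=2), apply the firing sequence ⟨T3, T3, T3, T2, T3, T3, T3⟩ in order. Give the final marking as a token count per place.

step 1: fire T3:  (p0=3, p1=3, p2=1, p3=3, p4=0, p5=1, p6=2) → (p0=4, p1=3, p2=2, p3=3, p4=0, p5=1, p6=2)
step 2: fire T3:  (p0=4, p1=3, p2=2, p3=3, p4=0, p5=1, p6=2) → (p0=5, p1=3, p2=3, p3=3, p4=0, p5=1, p6=2)
step 3: fire T3:  (p0=5, p1=3, p2=3, p3=3, p4=0, p5=1, p6=2) → (p0=6, p1=3, p2=4, p3=3, p4=0, p5=1, p6=2)
step 4: fire T2:  (p0=6, p1=3, p2=4, p3=3, p4=0, p5=1, p6=2) → (p0=9, p1=5, p2=1, p3=2, p4=0, p5=1, p6=3)
step 5: fire T3:  (p0=9, p1=5, p2=1, p3=2, p4=0, p5=1, p6=3) → (p0=10, p1=5, p2=2, p3=2, p4=0, p5=1, p6=3)
step 6: fire T3:  (p0=10, p1=5, p2=2, p3=2, p4=0, p5=1, p6=3) → (p0=11, p1=5, p2=3, p3=2, p4=0, p5=1, p6=3)
step 7: fire T3:  (p0=11, p1=5, p2=3, p3=2, p4=0, p5=1, p6=3) → (p0=12, p1=5, p2=4, p3=2, p4=0, p5=1, p6=3)

(p0=12, p1=5, p2=4, p3=2, p4=0, p5=1, p6=3)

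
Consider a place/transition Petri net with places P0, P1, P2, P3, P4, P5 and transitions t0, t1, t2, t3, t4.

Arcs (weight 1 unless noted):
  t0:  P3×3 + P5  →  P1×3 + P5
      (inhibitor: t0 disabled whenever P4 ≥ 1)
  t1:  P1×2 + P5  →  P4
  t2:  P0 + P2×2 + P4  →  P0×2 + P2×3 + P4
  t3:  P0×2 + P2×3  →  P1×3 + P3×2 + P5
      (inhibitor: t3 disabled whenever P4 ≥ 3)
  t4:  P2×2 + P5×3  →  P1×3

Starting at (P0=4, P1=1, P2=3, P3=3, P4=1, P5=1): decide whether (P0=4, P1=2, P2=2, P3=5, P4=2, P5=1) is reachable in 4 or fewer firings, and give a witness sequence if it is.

YES — reachable via ⟨t2, t2, t3, t1⟩ (4 firings)

step 1: fire t2:  (P0=4, P1=1, P2=3, P3=3, P4=1, P5=1) → (P0=5, P1=1, P2=4, P3=3, P4=1, P5=1)
step 2: fire t2:  (P0=5, P1=1, P2=4, P3=3, P4=1, P5=1) → (P0=6, P1=1, P2=5, P3=3, P4=1, P5=1)
step 3: fire t3:  (P0=6, P1=1, P2=5, P3=3, P4=1, P5=1) → (P0=4, P1=4, P2=2, P3=5, P4=1, P5=2)
step 4: fire t1:  (P0=4, P1=4, P2=2, P3=5, P4=1, P5=2) → (P0=4, P1=2, P2=2, P3=5, P4=2, P5=1)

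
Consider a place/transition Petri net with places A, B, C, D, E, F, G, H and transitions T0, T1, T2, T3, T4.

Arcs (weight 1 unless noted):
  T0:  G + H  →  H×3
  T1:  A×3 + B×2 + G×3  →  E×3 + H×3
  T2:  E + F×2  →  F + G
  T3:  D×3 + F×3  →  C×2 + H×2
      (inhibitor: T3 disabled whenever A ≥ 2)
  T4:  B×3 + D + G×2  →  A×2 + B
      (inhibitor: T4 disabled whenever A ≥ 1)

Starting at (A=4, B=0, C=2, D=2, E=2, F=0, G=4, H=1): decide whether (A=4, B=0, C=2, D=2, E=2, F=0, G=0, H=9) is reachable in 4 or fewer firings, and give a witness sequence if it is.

YES — reachable via ⟨T0, T0, T0, T0⟩ (4 firings)

step 1: fire T0:  (A=4, B=0, C=2, D=2, E=2, F=0, G=4, H=1) → (A=4, B=0, C=2, D=2, E=2, F=0, G=3, H=3)
step 2: fire T0:  (A=4, B=0, C=2, D=2, E=2, F=0, G=3, H=3) → (A=4, B=0, C=2, D=2, E=2, F=0, G=2, H=5)
step 3: fire T0:  (A=4, B=0, C=2, D=2, E=2, F=0, G=2, H=5) → (A=4, B=0, C=2, D=2, E=2, F=0, G=1, H=7)
step 4: fire T0:  (A=4, B=0, C=2, D=2, E=2, F=0, G=1, H=7) → (A=4, B=0, C=2, D=2, E=2, F=0, G=0, H=9)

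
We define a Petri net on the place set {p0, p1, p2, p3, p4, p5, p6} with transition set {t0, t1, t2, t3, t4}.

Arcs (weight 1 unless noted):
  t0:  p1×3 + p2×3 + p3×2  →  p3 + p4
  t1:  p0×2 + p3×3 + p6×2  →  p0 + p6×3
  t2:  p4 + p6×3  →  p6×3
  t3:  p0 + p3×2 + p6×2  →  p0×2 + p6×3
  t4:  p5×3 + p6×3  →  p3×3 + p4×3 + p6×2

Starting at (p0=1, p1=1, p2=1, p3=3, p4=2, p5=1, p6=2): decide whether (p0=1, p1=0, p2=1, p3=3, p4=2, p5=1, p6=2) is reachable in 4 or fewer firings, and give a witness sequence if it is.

NO — not reachable within 4 firings

depth 0: 1 marking
depth 1: 2 markings reached so far
depth 2: 3 markings reached so far
depth 3: 4 markings reached so far
depth 4: 4 markings reached so far
(frontier empty at depth 4; search complete)
target is not among the 4 markings reachable within 4 steps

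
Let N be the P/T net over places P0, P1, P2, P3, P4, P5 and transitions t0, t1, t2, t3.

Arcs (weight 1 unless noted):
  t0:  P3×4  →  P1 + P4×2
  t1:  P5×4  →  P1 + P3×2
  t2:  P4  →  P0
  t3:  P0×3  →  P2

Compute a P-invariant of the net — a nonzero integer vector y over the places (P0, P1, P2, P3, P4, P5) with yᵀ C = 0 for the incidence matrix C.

y = (P0:3, P1:-2, P2:9, P3:1, P4:3, P5:0)

Incidence matrix C (rows=places, cols=transitions):
       t0   t1   t2   t3
   P0   0    0    1   -3
   P1   1    1    0    0
   P2   0    0    0    1
   P3  -4    2    0    0
   P4   2    0   -1    0
   P5   0   -4    0    0

Candidate y = [3, -2, 9, 1, 3, 0]; check y·C column-wise:
  col t0: 3·0 + -2·1 + 9·0 + 1·-4 + 3·2 = 0
  col t1: 3·0 + -2·1 + 9·0 + 1·2 + 3·0 + 0·-4 = 0
  col t2: 3·1 + -2·0 + 9·0 + 1·0 + 3·-1 = 0
  col t3: 3·-3 + -2·0 + 9·1 + 1·0 + 3·0 = 0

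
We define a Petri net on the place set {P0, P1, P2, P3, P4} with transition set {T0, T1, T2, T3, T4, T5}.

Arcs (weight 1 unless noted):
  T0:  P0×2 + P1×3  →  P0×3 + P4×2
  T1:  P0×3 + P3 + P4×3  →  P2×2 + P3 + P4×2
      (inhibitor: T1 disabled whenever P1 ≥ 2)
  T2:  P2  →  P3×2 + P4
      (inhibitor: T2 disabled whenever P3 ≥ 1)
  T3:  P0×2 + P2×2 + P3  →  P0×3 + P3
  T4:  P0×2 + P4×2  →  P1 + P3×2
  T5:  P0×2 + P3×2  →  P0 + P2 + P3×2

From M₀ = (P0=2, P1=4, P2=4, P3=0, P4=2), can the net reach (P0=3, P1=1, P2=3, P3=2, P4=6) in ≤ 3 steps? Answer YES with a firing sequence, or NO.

NO — not reachable within 3 firings

depth 0: 1 marking
depth 1: 4 markings reached so far
depth 2: 9 markings reached so far
depth 3: 15 markings reached so far
target is not among the 15 markings reachable within 3 steps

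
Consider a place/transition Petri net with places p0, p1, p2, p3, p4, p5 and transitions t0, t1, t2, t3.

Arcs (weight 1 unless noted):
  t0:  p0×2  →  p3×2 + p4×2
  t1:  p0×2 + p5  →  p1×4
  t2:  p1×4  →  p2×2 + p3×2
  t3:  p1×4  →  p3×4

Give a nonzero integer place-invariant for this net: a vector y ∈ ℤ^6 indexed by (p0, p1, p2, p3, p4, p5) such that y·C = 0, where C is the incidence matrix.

Incidence matrix C (rows=places, cols=transitions):
       t0   t1   t2   t3
   p0  -2   -2    0    0
   p1   0    4   -4   -4
   p2   0    0    2    0
   p3   2    0    2    4
   p4   2    0    0    0
   p5   0   -1    0    0

Candidate y = [2, 1, 1, 1, 1, 0]; check y·C column-wise:
  col t0: 2·-2 + 1·0 + 1·0 + 1·2 + 1·2 = 0
  col t1: 2·-2 + 1·4 + 1·0 + 1·0 + 1·0 + 0·-1 = 0
  col t2: 2·0 + 1·-4 + 1·2 + 1·2 + 1·0 = 0
  col t3: 2·0 + 1·-4 + 1·0 + 1·4 + 1·0 = 0

y = (p0:2, p1:1, p2:1, p3:1, p4:1, p5:0)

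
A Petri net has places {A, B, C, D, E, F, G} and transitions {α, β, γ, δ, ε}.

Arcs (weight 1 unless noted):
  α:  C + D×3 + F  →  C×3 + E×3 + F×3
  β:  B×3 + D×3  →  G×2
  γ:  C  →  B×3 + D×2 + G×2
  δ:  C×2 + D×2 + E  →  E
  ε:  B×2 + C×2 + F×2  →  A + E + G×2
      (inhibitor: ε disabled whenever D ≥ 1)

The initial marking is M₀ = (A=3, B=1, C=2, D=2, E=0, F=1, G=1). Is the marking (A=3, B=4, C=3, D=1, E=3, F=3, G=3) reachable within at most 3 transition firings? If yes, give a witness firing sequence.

step 1: fire γ:  (A=3, B=1, C=2, D=2, E=0, F=1, G=1) → (A=3, B=4, C=1, D=4, E=0, F=1, G=3)
step 2: fire α:  (A=3, B=4, C=1, D=4, E=0, F=1, G=3) → (A=3, B=4, C=3, D=1, E=3, F=3, G=3)

YES — reachable via ⟨γ, α⟩ (2 firings)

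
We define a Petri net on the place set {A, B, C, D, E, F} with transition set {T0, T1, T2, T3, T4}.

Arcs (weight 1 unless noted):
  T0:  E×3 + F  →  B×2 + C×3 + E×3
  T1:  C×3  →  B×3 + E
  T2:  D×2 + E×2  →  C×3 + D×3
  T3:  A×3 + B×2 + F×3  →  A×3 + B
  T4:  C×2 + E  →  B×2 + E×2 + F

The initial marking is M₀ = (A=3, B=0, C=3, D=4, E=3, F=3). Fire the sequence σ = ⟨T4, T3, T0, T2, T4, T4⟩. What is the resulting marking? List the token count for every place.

step 1: fire T4:  (A=3, B=0, C=3, D=4, E=3, F=3) → (A=3, B=2, C=1, D=4, E=4, F=4)
step 2: fire T3:  (A=3, B=2, C=1, D=4, E=4, F=4) → (A=3, B=1, C=1, D=4, E=4, F=1)
step 3: fire T0:  (A=3, B=1, C=1, D=4, E=4, F=1) → (A=3, B=3, C=4, D=4, E=4, F=0)
step 4: fire T2:  (A=3, B=3, C=4, D=4, E=4, F=0) → (A=3, B=3, C=7, D=5, E=2, F=0)
step 5: fire T4:  (A=3, B=3, C=7, D=5, E=2, F=0) → (A=3, B=5, C=5, D=5, E=3, F=1)
step 6: fire T4:  (A=3, B=5, C=5, D=5, E=3, F=1) → (A=3, B=7, C=3, D=5, E=4, F=2)

(A=3, B=7, C=3, D=5, E=4, F=2)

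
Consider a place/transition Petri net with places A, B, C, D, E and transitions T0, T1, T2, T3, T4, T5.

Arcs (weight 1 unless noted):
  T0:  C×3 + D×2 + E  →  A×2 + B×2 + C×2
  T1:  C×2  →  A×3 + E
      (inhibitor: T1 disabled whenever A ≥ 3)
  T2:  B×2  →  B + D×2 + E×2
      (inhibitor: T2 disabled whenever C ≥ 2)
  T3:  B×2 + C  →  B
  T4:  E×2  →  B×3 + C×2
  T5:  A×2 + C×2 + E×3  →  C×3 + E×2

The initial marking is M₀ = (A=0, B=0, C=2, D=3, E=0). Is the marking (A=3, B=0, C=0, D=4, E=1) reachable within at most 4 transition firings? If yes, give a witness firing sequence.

NO — not reachable within 4 firings

depth 0: 1 marking
depth 1: 2 markings reached so far
depth 2: 2 markings reached so far
(frontier empty at depth 2; search complete)
target is not among the 2 markings reachable within 4 steps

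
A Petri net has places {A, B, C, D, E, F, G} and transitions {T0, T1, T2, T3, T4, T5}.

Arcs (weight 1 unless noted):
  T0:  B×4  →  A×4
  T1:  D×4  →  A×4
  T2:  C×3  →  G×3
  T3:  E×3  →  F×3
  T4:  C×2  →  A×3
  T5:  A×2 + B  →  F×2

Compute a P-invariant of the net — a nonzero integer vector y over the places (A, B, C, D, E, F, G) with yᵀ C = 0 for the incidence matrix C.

y = (A:2, B:2, C:3, D:2, E:3, F:3, G:3)

Incidence matrix C (rows=places, cols=transitions):
       T0   T1   T2   T3   T4   T5
    A   4    4    0    0    3   -2
    B  -4    0    0    0    0   -1
    C   0    0   -3    0   -2    0
    D   0   -4    0    0    0    0
    E   0    0    0   -3    0    0
    F   0    0    0    3    0    2
    G   0    0    3    0    0    0

Candidate y = [2, 2, 3, 2, 3, 3, 3]; check y·C column-wise:
  col T0: 2·4 + 2·-4 + 3·0 + 2·0 + 3·0 + 3·0 + 3·0 = 0
  col T1: 2·4 + 2·0 + 3·0 + 2·-4 + 3·0 + 3·0 + 3·0 = 0
  col T2: 2·0 + 2·0 + 3·-3 + 2·0 + 3·0 + 3·0 + 3·3 = 0
  col T3: 2·0 + 2·0 + 3·0 + 2·0 + 3·-3 + 3·3 + 3·0 = 0
  col T4: 2·3 + 2·0 + 3·-2 + 2·0 + 3·0 + 3·0 + 3·0 = 0
  col T5: 2·-2 + 2·-1 + 3·0 + 2·0 + 3·0 + 3·2 + 3·0 = 0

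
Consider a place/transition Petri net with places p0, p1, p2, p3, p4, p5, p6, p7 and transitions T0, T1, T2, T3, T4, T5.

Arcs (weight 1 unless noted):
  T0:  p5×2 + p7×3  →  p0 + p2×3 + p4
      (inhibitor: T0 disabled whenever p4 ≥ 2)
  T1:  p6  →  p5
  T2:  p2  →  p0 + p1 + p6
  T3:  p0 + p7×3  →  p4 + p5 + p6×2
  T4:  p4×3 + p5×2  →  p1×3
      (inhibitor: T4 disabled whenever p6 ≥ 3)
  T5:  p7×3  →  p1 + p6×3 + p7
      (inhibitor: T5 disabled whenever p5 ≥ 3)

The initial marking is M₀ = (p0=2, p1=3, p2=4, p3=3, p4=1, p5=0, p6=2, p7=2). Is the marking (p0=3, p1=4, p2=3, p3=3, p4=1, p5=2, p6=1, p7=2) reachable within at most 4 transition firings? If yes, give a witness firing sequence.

YES — reachable via ⟨T1, T1, T2⟩ (3 firings)

step 1: fire T1:  (p0=2, p1=3, p2=4, p3=3, p4=1, p5=0, p6=2, p7=2) → (p0=2, p1=3, p2=4, p3=3, p4=1, p5=1, p6=1, p7=2)
step 2: fire T1:  (p0=2, p1=3, p2=4, p3=3, p4=1, p5=1, p6=1, p7=2) → (p0=2, p1=3, p2=4, p3=3, p4=1, p5=2, p6=0, p7=2)
step 3: fire T2:  (p0=2, p1=3, p2=4, p3=3, p4=1, p5=2, p6=0, p7=2) → (p0=3, p1=4, p2=3, p3=3, p4=1, p5=2, p6=1, p7=2)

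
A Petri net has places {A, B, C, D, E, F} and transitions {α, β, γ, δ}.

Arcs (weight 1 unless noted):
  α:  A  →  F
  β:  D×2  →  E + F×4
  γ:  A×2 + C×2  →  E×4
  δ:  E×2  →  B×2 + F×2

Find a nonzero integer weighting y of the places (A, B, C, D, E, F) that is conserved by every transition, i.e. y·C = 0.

y = (A:0, B:2, C:4, D:1, E:2, F:0)

Incidence matrix C (rows=places, cols=transitions):
        α    β    γ    δ
    A  -1    0   -2    0
    B   0    0    0    2
    C   0    0   -2    0
    D   0   -2    0    0
    E   0    1    4   -2
    F   1    4    0    2

Candidate y = [0, 2, 4, 1, 2, 0]; check y·C column-wise:
  col α: 0·-1 + 2·0 + 4·0 + 1·0 + 2·0 + 0·1 = 0
  col β: 2·0 + 4·0 + 1·-2 + 2·1 + 0·4 = 0
  col γ: 0·-2 + 2·0 + 4·-2 + 1·0 + 2·4 = 0
  col δ: 2·2 + 4·0 + 1·0 + 2·-2 + 0·2 = 0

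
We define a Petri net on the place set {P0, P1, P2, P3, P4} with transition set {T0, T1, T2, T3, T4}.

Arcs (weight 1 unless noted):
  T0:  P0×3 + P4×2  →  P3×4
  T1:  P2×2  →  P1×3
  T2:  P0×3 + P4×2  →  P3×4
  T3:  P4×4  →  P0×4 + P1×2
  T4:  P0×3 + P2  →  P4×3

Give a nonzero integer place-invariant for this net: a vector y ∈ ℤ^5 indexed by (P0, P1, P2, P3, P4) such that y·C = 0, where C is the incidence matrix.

Incidence matrix C (rows=places, cols=transitions):
       T0   T1   T2   T3   T4
   P0  -3    0   -3    4   -3
   P1   0    3    0    2    0
   P2   0   -2    0    0   -1
   P3   4    0    4    0    0
   P4  -2    0   -2   -4    3

Candidate y = [4, -8, -12, 3, 0]; check y·C column-wise:
  col T0: 4·-3 + -8·0 + -12·0 + 3·4 + 0·-2 = 0
  col T1: 4·0 + -8·3 + -12·-2 + 3·0 = 0
  col T2: 4·-3 + -8·0 + -12·0 + 3·4 + 0·-2 = 0
  col T3: 4·4 + -8·2 + -12·0 + 3·0 + 0·-4 = 0
  col T4: 4·-3 + -8·0 + -12·-1 + 3·0 + 0·3 = 0

y = (P0:4, P1:-8, P2:-12, P3:3, P4:0)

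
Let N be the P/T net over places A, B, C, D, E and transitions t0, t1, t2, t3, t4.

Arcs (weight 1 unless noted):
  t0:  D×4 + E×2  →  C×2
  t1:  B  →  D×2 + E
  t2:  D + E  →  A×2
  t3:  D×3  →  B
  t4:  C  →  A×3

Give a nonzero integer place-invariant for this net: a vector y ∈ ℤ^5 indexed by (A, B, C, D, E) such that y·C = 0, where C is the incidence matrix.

Incidence matrix C (rows=places, cols=transitions):
       t0   t1   t2   t3   t4
    A   0    0    2    0    3
    B   0   -1    0    1    0
    C   2    0    0    0   -1
    D  -4    2   -1   -3    0
    E  -2    1   -1    0    0

Candidate y = [1, 3, 3, 1, 1]; check y·C column-wise:
  col t0: 1·0 + 3·0 + 3·2 + 1·-4 + 1·-2 = 0
  col t1: 1·0 + 3·-1 + 3·0 + 1·2 + 1·1 = 0
  col t2: 1·2 + 3·0 + 3·0 + 1·-1 + 1·-1 = 0
  col t3: 1·0 + 3·1 + 3·0 + 1·-3 + 1·0 = 0
  col t4: 1·3 + 3·0 + 3·-1 + 1·0 + 1·0 = 0

y = (A:1, B:3, C:3, D:1, E:1)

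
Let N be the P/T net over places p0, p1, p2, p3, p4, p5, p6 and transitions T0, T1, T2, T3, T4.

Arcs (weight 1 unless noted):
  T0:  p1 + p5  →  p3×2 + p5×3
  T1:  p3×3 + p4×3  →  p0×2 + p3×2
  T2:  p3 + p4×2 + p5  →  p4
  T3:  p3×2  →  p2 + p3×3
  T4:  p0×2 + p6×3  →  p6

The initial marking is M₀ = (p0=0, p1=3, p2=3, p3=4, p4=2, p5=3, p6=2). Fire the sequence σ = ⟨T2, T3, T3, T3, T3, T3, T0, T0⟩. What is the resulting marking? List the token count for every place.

(p0=0, p1=1, p2=8, p3=12, p4=1, p5=6, p6=2)

step 1: fire T2:  (p0=0, p1=3, p2=3, p3=4, p4=2, p5=3, p6=2) → (p0=0, p1=3, p2=3, p3=3, p4=1, p5=2, p6=2)
step 2: fire T3:  (p0=0, p1=3, p2=3, p3=3, p4=1, p5=2, p6=2) → (p0=0, p1=3, p2=4, p3=4, p4=1, p5=2, p6=2)
step 3: fire T3:  (p0=0, p1=3, p2=4, p3=4, p4=1, p5=2, p6=2) → (p0=0, p1=3, p2=5, p3=5, p4=1, p5=2, p6=2)
step 4: fire T3:  (p0=0, p1=3, p2=5, p3=5, p4=1, p5=2, p6=2) → (p0=0, p1=3, p2=6, p3=6, p4=1, p5=2, p6=2)
step 5: fire T3:  (p0=0, p1=3, p2=6, p3=6, p4=1, p5=2, p6=2) → (p0=0, p1=3, p2=7, p3=7, p4=1, p5=2, p6=2)
step 6: fire T3:  (p0=0, p1=3, p2=7, p3=7, p4=1, p5=2, p6=2) → (p0=0, p1=3, p2=8, p3=8, p4=1, p5=2, p6=2)
step 7: fire T0:  (p0=0, p1=3, p2=8, p3=8, p4=1, p5=2, p6=2) → (p0=0, p1=2, p2=8, p3=10, p4=1, p5=4, p6=2)
step 8: fire T0:  (p0=0, p1=2, p2=8, p3=10, p4=1, p5=4, p6=2) → (p0=0, p1=1, p2=8, p3=12, p4=1, p5=6, p6=2)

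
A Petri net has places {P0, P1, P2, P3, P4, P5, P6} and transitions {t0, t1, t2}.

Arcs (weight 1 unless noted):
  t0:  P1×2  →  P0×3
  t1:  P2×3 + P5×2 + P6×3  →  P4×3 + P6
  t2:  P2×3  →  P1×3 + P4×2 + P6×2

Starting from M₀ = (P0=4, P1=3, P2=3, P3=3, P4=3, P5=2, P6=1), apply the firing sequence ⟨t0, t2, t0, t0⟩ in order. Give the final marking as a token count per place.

(P0=13, P1=0, P2=0, P3=3, P4=5, P5=2, P6=3)

step 1: fire t0:  (P0=4, P1=3, P2=3, P3=3, P4=3, P5=2, P6=1) → (P0=7, P1=1, P2=3, P3=3, P4=3, P5=2, P6=1)
step 2: fire t2:  (P0=7, P1=1, P2=3, P3=3, P4=3, P5=2, P6=1) → (P0=7, P1=4, P2=0, P3=3, P4=5, P5=2, P6=3)
step 3: fire t0:  (P0=7, P1=4, P2=0, P3=3, P4=5, P5=2, P6=3) → (P0=10, P1=2, P2=0, P3=3, P4=5, P5=2, P6=3)
step 4: fire t0:  (P0=10, P1=2, P2=0, P3=3, P4=5, P5=2, P6=3) → (P0=13, P1=0, P2=0, P3=3, P4=5, P5=2, P6=3)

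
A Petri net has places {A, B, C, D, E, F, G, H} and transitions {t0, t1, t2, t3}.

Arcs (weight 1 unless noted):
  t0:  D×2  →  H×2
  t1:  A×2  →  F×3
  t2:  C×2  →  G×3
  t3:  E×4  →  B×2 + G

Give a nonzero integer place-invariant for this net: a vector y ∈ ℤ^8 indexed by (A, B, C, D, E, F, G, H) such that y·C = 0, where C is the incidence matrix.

y = (A:0, B:2, C:0, D:0, E:1, F:0, G:0, H:0)

Incidence matrix C (rows=places, cols=transitions):
       t0   t1   t2   t3
    A   0   -2    0    0
    B   0    0    0    2
    C   0    0   -2    0
    D  -2    0    0    0
    E   0    0    0   -4
    F   0    3    0    0
    G   0    0    3    1
    H   2    0    0    0

Candidate y = [0, 2, 0, 0, 1, 0, 0, 0]; check y·C column-wise:
  col t0: 2·0 + 0·-2 + 1·0 + 0·2 = 0
  col t1: 0·-2 + 2·0 + 1·0 + 0·3 = 0
  col t2: 2·0 + 0·-2 + 1·0 + 0·3 = 0
  col t3: 2·2 + 1·-4 + 0·1 = 0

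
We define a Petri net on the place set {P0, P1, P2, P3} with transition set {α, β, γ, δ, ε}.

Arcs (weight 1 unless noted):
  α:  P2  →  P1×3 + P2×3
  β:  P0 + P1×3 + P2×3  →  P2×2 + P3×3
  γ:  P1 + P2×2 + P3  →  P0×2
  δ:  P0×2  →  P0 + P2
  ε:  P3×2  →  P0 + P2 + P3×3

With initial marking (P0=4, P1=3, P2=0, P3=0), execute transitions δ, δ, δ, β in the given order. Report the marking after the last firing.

step 1: fire δ:  (P0=4, P1=3, P2=0, P3=0) → (P0=3, P1=3, P2=1, P3=0)
step 2: fire δ:  (P0=3, P1=3, P2=1, P3=0) → (P0=2, P1=3, P2=2, P3=0)
step 3: fire δ:  (P0=2, P1=3, P2=2, P3=0) → (P0=1, P1=3, P2=3, P3=0)
step 4: fire β:  (P0=1, P1=3, P2=3, P3=0) → (P0=0, P1=0, P2=2, P3=3)

(P0=0, P1=0, P2=2, P3=3)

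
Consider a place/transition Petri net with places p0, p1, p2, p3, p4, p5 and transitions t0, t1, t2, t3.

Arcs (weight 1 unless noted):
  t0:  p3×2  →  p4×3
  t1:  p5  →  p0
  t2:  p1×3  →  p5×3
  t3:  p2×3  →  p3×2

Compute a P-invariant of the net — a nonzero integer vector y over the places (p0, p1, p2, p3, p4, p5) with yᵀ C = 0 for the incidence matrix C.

Incidence matrix C (rows=places, cols=transitions):
       t0   t1   t2   t3
   p0   0    1    0    0
   p1   0    0   -3    0
   p2   0    0    0   -3
   p3  -2    0    0    2
   p4   3    0    0    0
   p5   0   -1    3    0

Candidate y = [0, 0, 2, 3, 2, 0]; check y·C column-wise:
  col t0: 2·0 + 3·-2 + 2·3 = 0
  col t1: 0·1 + 2·0 + 3·0 + 2·0 + 0·-1 = 0
  col t2: 0·-3 + 2·0 + 3·0 + 2·0 + 0·3 = 0
  col t3: 2·-3 + 3·2 + 2·0 = 0

y = (p0:0, p1:0, p2:2, p3:3, p4:2, p5:0)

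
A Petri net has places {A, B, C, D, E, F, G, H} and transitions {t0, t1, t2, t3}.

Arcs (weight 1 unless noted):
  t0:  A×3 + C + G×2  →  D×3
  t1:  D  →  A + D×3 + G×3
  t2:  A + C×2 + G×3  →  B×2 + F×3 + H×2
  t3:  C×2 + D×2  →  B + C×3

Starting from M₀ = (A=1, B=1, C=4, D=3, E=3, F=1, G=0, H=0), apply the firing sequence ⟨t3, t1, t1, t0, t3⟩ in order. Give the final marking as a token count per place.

step 1: fire t3:  (A=1, B=1, C=4, D=3, E=3, F=1, G=0, H=0) → (A=1, B=2, C=5, D=1, E=3, F=1, G=0, H=0)
step 2: fire t1:  (A=1, B=2, C=5, D=1, E=3, F=1, G=0, H=0) → (A=2, B=2, C=5, D=3, E=3, F=1, G=3, H=0)
step 3: fire t1:  (A=2, B=2, C=5, D=3, E=3, F=1, G=3, H=0) → (A=3, B=2, C=5, D=5, E=3, F=1, G=6, H=0)
step 4: fire t0:  (A=3, B=2, C=5, D=5, E=3, F=1, G=6, H=0) → (A=0, B=2, C=4, D=8, E=3, F=1, G=4, H=0)
step 5: fire t3:  (A=0, B=2, C=4, D=8, E=3, F=1, G=4, H=0) → (A=0, B=3, C=5, D=6, E=3, F=1, G=4, H=0)

(A=0, B=3, C=5, D=6, E=3, F=1, G=4, H=0)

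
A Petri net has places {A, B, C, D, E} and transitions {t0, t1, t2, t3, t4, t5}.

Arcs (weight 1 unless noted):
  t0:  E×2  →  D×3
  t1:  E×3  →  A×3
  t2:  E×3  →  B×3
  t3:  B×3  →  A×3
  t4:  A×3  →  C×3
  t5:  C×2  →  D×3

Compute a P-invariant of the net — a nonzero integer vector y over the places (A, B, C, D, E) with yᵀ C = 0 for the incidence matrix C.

y = (A:3, B:3, C:3, D:2, E:3)

Incidence matrix C (rows=places, cols=transitions):
       t0   t1   t2   t3   t4   t5
    A   0    3    0    3   -3    0
    B   0    0    3   -3    0    0
    C   0    0    0    0    3   -2
    D   3    0    0    0    0    3
    E  -2   -3   -3    0    0    0

Candidate y = [3, 3, 3, 2, 3]; check y·C column-wise:
  col t0: 3·0 + 3·0 + 3·0 + 2·3 + 3·-2 = 0
  col t1: 3·3 + 3·0 + 3·0 + 2·0 + 3·-3 = 0
  col t2: 3·0 + 3·3 + 3·0 + 2·0 + 3·-3 = 0
  col t3: 3·3 + 3·-3 + 3·0 + 2·0 + 3·0 = 0
  col t4: 3·-3 + 3·0 + 3·3 + 2·0 + 3·0 = 0
  col t5: 3·0 + 3·0 + 3·-2 + 2·3 + 3·0 = 0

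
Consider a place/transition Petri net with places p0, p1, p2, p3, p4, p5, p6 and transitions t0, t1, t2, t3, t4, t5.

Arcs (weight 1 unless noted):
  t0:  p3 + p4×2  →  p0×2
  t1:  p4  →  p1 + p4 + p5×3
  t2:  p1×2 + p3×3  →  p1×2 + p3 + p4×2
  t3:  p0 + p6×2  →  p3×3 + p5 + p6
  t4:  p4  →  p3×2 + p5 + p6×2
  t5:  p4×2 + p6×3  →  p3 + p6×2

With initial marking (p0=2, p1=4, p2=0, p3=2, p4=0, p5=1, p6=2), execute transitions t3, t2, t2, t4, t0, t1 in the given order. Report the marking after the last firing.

(p0=3, p1=5, p2=0, p3=2, p4=1, p5=6, p6=3)

step 1: fire t3:  (p0=2, p1=4, p2=0, p3=2, p4=0, p5=1, p6=2) → (p0=1, p1=4, p2=0, p3=5, p4=0, p5=2, p6=1)
step 2: fire t2:  (p0=1, p1=4, p2=0, p3=5, p4=0, p5=2, p6=1) → (p0=1, p1=4, p2=0, p3=3, p4=2, p5=2, p6=1)
step 3: fire t2:  (p0=1, p1=4, p2=0, p3=3, p4=2, p5=2, p6=1) → (p0=1, p1=4, p2=0, p3=1, p4=4, p5=2, p6=1)
step 4: fire t4:  (p0=1, p1=4, p2=0, p3=1, p4=4, p5=2, p6=1) → (p0=1, p1=4, p2=0, p3=3, p4=3, p5=3, p6=3)
step 5: fire t0:  (p0=1, p1=4, p2=0, p3=3, p4=3, p5=3, p6=3) → (p0=3, p1=4, p2=0, p3=2, p4=1, p5=3, p6=3)
step 6: fire t1:  (p0=3, p1=4, p2=0, p3=2, p4=1, p5=3, p6=3) → (p0=3, p1=5, p2=0, p3=2, p4=1, p5=6, p6=3)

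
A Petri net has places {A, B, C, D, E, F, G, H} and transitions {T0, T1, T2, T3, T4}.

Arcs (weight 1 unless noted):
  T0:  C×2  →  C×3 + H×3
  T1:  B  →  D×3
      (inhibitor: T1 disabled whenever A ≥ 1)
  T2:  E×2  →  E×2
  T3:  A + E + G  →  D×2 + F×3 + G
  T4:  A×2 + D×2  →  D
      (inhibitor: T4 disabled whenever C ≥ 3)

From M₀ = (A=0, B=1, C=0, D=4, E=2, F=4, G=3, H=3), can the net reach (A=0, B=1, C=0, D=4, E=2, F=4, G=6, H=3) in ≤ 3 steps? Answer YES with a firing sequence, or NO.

NO — not reachable within 3 firings

depth 0: 1 marking
depth 1: 2 markings reached so far
depth 2: 2 markings reached so far
(frontier empty at depth 2; search complete)
target is not among the 2 markings reachable within 3 steps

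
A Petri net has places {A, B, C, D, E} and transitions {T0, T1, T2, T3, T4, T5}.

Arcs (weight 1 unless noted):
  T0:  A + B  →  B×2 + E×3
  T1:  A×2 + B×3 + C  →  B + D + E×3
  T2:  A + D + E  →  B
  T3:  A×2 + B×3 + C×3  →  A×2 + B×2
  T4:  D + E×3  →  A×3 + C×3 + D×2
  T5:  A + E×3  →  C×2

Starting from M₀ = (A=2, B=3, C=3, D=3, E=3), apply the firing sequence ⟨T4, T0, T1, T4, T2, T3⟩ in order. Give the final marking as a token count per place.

step 1: fire T4:  (A=2, B=3, C=3, D=3, E=3) → (A=5, B=3, C=6, D=4, E=0)
step 2: fire T0:  (A=5, B=3, C=6, D=4, E=0) → (A=4, B=4, C=6, D=4, E=3)
step 3: fire T1:  (A=4, B=4, C=6, D=4, E=3) → (A=2, B=2, C=5, D=5, E=6)
step 4: fire T4:  (A=2, B=2, C=5, D=5, E=6) → (A=5, B=2, C=8, D=6, E=3)
step 5: fire T2:  (A=5, B=2, C=8, D=6, E=3) → (A=4, B=3, C=8, D=5, E=2)
step 6: fire T3:  (A=4, B=3, C=8, D=5, E=2) → (A=4, B=2, C=5, D=5, E=2)

(A=4, B=2, C=5, D=5, E=2)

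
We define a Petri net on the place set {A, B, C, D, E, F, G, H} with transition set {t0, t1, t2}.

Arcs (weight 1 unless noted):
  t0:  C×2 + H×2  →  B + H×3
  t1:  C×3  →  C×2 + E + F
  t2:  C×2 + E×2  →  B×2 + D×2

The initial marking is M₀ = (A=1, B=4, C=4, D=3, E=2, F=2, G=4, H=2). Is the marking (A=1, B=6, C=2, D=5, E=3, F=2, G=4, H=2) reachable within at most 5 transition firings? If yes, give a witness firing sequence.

NO — not reachable within 5 firings

depth 0: 1 marking
depth 1: 4 markings reached so far
depth 2: 9 markings reached so far
depth 3: 11 markings reached so far
depth 4: 11 markings reached so far
(frontier empty at depth 4; search complete)
target is not among the 11 markings reachable within 5 steps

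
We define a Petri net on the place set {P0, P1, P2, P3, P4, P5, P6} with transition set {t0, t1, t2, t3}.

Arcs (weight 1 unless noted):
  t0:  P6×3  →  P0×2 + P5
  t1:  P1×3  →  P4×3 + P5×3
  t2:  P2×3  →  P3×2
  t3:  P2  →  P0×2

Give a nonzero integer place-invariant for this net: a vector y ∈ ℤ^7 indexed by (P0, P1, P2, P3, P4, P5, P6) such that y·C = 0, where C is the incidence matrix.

y = (P0:0, P1:1, P2:0, P3:0, P4:1, P5:0, P6:0)

Incidence matrix C (rows=places, cols=transitions):
       t0   t1   t2   t3
   P0   2    0    0    2
   P1   0   -3    0    0
   P2   0    0   -3   -1
   P3   0    0    2    0
   P4   0    3    0    0
   P5   1    3    0    0
   P6  -3    0    0    0

Candidate y = [0, 1, 0, 0, 1, 0, 0]; check y·C column-wise:
  col t0: 0·2 + 1·0 + 1·0 + 0·1 + 0·-3 = 0
  col t1: 1·-3 + 1·3 + 0·3 = 0
  col t2: 1·0 + 0·-3 + 0·2 + 1·0 = 0
  col t3: 0·2 + 1·0 + 0·-1 + 1·0 = 0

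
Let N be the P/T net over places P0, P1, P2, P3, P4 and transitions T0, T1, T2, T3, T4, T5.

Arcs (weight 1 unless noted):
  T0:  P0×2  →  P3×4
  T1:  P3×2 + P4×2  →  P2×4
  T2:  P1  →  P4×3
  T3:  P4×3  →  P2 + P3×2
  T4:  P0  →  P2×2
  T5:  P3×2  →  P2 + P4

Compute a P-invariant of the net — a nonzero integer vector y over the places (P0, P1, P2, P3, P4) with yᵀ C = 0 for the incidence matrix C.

y = (P0:2, P1:3, P2:1, P3:1, P4:1)

Incidence matrix C (rows=places, cols=transitions):
       T0   T1   T2   T3   T4   T5
   P0  -2    0    0    0   -1    0
   P1   0    0   -1    0    0    0
   P2   0    4    0    1    2    1
   P3   4   -2    0    2    0   -2
   P4   0   -2    3   -3    0    1

Candidate y = [2, 3, 1, 1, 1]; check y·C column-wise:
  col T0: 2·-2 + 3·0 + 1·0 + 1·4 + 1·0 = 0
  col T1: 2·0 + 3·0 + 1·4 + 1·-2 + 1·-2 = 0
  col T2: 2·0 + 3·-1 + 1·0 + 1·0 + 1·3 = 0
  col T3: 2·0 + 3·0 + 1·1 + 1·2 + 1·-3 = 0
  col T4: 2·-1 + 3·0 + 1·2 + 1·0 + 1·0 = 0
  col T5: 2·0 + 3·0 + 1·1 + 1·-2 + 1·1 = 0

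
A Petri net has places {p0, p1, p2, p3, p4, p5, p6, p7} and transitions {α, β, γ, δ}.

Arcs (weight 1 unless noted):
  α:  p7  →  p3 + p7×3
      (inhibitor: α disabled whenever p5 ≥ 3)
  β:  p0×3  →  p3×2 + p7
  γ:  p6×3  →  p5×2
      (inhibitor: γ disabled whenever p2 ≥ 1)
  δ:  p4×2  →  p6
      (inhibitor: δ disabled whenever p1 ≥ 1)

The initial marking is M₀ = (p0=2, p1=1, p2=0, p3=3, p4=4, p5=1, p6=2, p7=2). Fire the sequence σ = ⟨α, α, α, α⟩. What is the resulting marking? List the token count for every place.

(p0=2, p1=1, p2=0, p3=7, p4=4, p5=1, p6=2, p7=10)

step 1: fire α:  (p0=2, p1=1, p2=0, p3=3, p4=4, p5=1, p6=2, p7=2) → (p0=2, p1=1, p2=0, p3=4, p4=4, p5=1, p6=2, p7=4)
step 2: fire α:  (p0=2, p1=1, p2=0, p3=4, p4=4, p5=1, p6=2, p7=4) → (p0=2, p1=1, p2=0, p3=5, p4=4, p5=1, p6=2, p7=6)
step 3: fire α:  (p0=2, p1=1, p2=0, p3=5, p4=4, p5=1, p6=2, p7=6) → (p0=2, p1=1, p2=0, p3=6, p4=4, p5=1, p6=2, p7=8)
step 4: fire α:  (p0=2, p1=1, p2=0, p3=6, p4=4, p5=1, p6=2, p7=8) → (p0=2, p1=1, p2=0, p3=7, p4=4, p5=1, p6=2, p7=10)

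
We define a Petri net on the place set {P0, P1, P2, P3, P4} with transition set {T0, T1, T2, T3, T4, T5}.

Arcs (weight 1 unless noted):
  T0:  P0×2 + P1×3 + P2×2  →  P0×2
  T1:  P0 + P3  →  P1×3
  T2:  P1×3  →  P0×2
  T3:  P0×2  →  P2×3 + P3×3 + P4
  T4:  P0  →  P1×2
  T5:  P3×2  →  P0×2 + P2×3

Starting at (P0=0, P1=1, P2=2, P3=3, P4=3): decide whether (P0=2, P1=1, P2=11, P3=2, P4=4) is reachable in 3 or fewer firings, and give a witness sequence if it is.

step 1: fire T5:  (P0=0, P1=1, P2=2, P3=3, P4=3) → (P0=2, P1=1, P2=5, P3=1, P4=3)
step 2: fire T3:  (P0=2, P1=1, P2=5, P3=1, P4=3) → (P0=0, P1=1, P2=8, P3=4, P4=4)
step 3: fire T5:  (P0=0, P1=1, P2=8, P3=4, P4=4) → (P0=2, P1=1, P2=11, P3=2, P4=4)

YES — reachable via ⟨T5, T3, T5⟩ (3 firings)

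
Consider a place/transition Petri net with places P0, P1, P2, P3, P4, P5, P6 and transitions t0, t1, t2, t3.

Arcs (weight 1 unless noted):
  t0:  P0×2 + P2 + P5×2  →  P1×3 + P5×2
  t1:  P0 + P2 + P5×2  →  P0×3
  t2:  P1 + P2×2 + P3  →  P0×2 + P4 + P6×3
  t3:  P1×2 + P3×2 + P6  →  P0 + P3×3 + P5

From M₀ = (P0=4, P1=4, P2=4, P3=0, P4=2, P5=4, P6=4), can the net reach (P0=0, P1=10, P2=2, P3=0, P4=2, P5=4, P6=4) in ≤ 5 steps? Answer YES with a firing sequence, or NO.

YES — reachable via ⟨t0, t0⟩ (2 firings)

step 1: fire t0:  (P0=4, P1=4, P2=4, P3=0, P4=2, P5=4, P6=4) → (P0=2, P1=7, P2=3, P3=0, P4=2, P5=4, P6=4)
step 2: fire t0:  (P0=2, P1=7, P2=3, P3=0, P4=2, P5=4, P6=4) → (P0=0, P1=10, P2=2, P3=0, P4=2, P5=4, P6=4)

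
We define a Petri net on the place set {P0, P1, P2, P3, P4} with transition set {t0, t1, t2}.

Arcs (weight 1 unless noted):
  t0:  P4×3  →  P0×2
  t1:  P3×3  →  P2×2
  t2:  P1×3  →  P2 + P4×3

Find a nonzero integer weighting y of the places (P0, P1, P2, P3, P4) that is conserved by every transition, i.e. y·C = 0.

y = (P0:0, P1:1, P2:3, P3:2, P4:0)

Incidence matrix C (rows=places, cols=transitions):
       t0   t1   t2
   P0   2    0    0
   P1   0    0   -3
   P2   0    2    1
   P3   0   -3    0
   P4  -3    0    3

Candidate y = [0, 1, 3, 2, 0]; check y·C column-wise:
  col t0: 0·2 + 1·0 + 3·0 + 2·0 + 0·-3 = 0
  col t1: 1·0 + 3·2 + 2·-3 = 0
  col t2: 1·-3 + 3·1 + 2·0 + 0·3 = 0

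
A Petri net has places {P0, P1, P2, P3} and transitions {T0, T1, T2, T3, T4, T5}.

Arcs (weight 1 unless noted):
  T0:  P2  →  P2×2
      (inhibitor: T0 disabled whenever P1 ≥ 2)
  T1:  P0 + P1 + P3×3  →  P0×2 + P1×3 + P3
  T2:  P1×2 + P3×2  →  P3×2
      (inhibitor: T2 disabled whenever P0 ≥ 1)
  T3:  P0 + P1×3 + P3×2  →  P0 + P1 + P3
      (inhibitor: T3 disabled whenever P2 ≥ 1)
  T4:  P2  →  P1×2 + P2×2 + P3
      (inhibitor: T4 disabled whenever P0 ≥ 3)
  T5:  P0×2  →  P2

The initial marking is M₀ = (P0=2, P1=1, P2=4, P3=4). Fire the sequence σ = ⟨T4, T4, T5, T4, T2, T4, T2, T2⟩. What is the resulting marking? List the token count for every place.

step 1: fire T4:  (P0=2, P1=1, P2=4, P3=4) → (P0=2, P1=3, P2=5, P3=5)
step 2: fire T4:  (P0=2, P1=3, P2=5, P3=5) → (P0=2, P1=5, P2=6, P3=6)
step 3: fire T5:  (P0=2, P1=5, P2=6, P3=6) → (P0=0, P1=5, P2=7, P3=6)
step 4: fire T4:  (P0=0, P1=5, P2=7, P3=6) → (P0=0, P1=7, P2=8, P3=7)
step 5: fire T2:  (P0=0, P1=7, P2=8, P3=7) → (P0=0, P1=5, P2=8, P3=7)
step 6: fire T4:  (P0=0, P1=5, P2=8, P3=7) → (P0=0, P1=7, P2=9, P3=8)
step 7: fire T2:  (P0=0, P1=7, P2=9, P3=8) → (P0=0, P1=5, P2=9, P3=8)
step 8: fire T2:  (P0=0, P1=5, P2=9, P3=8) → (P0=0, P1=3, P2=9, P3=8)

(P0=0, P1=3, P2=9, P3=8)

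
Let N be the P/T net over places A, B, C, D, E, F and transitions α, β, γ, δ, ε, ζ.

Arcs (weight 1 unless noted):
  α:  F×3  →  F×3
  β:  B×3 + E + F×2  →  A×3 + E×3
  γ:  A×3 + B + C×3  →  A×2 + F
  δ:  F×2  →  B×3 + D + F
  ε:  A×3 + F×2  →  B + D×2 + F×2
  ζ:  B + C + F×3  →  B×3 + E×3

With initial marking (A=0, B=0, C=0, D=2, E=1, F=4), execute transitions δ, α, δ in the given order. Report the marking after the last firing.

step 1: fire δ:  (A=0, B=0, C=0, D=2, E=1, F=4) → (A=0, B=3, C=0, D=3, E=1, F=3)
step 2: fire α:  (A=0, B=3, C=0, D=3, E=1, F=3) → (A=0, B=3, C=0, D=3, E=1, F=3)
step 3: fire δ:  (A=0, B=3, C=0, D=3, E=1, F=3) → (A=0, B=6, C=0, D=4, E=1, F=2)

(A=0, B=6, C=0, D=4, E=1, F=2)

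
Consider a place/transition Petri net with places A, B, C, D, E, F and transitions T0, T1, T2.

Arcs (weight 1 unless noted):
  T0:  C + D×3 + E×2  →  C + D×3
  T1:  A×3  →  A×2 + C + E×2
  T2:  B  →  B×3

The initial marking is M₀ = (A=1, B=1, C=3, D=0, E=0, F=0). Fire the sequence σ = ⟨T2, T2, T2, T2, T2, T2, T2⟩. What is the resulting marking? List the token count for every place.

step 1: fire T2:  (A=1, B=1, C=3, D=0, E=0, F=0) → (A=1, B=3, C=3, D=0, E=0, F=0)
step 2: fire T2:  (A=1, B=3, C=3, D=0, E=0, F=0) → (A=1, B=5, C=3, D=0, E=0, F=0)
step 3: fire T2:  (A=1, B=5, C=3, D=0, E=0, F=0) → (A=1, B=7, C=3, D=0, E=0, F=0)
step 4: fire T2:  (A=1, B=7, C=3, D=0, E=0, F=0) → (A=1, B=9, C=3, D=0, E=0, F=0)
step 5: fire T2:  (A=1, B=9, C=3, D=0, E=0, F=0) → (A=1, B=11, C=3, D=0, E=0, F=0)
step 6: fire T2:  (A=1, B=11, C=3, D=0, E=0, F=0) → (A=1, B=13, C=3, D=0, E=0, F=0)
step 7: fire T2:  (A=1, B=13, C=3, D=0, E=0, F=0) → (A=1, B=15, C=3, D=0, E=0, F=0)

(A=1, B=15, C=3, D=0, E=0, F=0)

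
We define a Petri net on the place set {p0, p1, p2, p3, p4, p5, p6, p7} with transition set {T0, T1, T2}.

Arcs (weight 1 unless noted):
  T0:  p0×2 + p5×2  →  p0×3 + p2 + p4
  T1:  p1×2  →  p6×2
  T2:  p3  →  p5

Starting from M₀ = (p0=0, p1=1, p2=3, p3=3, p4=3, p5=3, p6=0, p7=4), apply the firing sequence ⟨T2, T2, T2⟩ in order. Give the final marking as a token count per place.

(p0=0, p1=1, p2=3, p3=0, p4=3, p5=6, p6=0, p7=4)

step 1: fire T2:  (p0=0, p1=1, p2=3, p3=3, p4=3, p5=3, p6=0, p7=4) → (p0=0, p1=1, p2=3, p3=2, p4=3, p5=4, p6=0, p7=4)
step 2: fire T2:  (p0=0, p1=1, p2=3, p3=2, p4=3, p5=4, p6=0, p7=4) → (p0=0, p1=1, p2=3, p3=1, p4=3, p5=5, p6=0, p7=4)
step 3: fire T2:  (p0=0, p1=1, p2=3, p3=1, p4=3, p5=5, p6=0, p7=4) → (p0=0, p1=1, p2=3, p3=0, p4=3, p5=6, p6=0, p7=4)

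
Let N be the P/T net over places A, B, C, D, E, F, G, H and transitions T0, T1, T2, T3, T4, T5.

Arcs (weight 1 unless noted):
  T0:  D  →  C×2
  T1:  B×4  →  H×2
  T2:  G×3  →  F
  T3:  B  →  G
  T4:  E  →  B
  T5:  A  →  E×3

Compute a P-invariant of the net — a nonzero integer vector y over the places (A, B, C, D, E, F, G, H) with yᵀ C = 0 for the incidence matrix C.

y = (A:0, B:0, C:1, D:2, E:0, F:0, G:0, H:0)

Incidence matrix C (rows=places, cols=transitions):
       T0   T1   T2   T3   T4   T5
    A   0    0    0    0    0   -1
    B   0   -4    0   -1    1    0
    C   2    0    0    0    0    0
    D  -1    0    0    0    0    0
    E   0    0    0    0   -1    3
    F   0    0    1    0    0    0
    G   0    0   -3    1    0    0
    H   0    2    0    0    0    0

Candidate y = [0, 0, 1, 2, 0, 0, 0, 0]; check y·C column-wise:
  col T0: 1·2 + 2·-1 = 0
  col T1: 0·-4 + 1·0 + 2·0 + 0·2 = 0
  col T2: 1·0 + 2·0 + 0·1 + 0·-3 = 0
  col T3: 0·-1 + 1·0 + 2·0 + 0·1 = 0
  col T4: 0·1 + 1·0 + 2·0 + 0·-1 = 0
  col T5: 0·-1 + 1·0 + 2·0 + 0·3 = 0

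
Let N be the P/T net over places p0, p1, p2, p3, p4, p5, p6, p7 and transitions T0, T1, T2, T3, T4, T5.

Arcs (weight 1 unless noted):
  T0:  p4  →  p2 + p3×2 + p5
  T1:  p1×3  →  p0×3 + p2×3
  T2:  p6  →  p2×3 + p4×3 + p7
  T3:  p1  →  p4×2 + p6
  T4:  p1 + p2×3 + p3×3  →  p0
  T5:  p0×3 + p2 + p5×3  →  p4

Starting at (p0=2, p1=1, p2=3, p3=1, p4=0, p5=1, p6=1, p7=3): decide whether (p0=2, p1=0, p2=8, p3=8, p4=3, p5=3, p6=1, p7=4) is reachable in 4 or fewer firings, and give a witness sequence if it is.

depth 0: 1 marking
depth 1: 3 markings reached so far
depth 2: 6 markings reached so far
depth 3: 11 markings reached so far
depth 4: 15 markings reached so far
target is not among the 15 markings reachable within 4 steps

NO — not reachable within 4 firings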